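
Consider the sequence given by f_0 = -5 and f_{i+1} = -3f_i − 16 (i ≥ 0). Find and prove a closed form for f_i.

Claim: f_i = -(-3)^i − 4.

Base case: f_0 = -5, and -(-3)^0 − 4 = -1 − 4 = -5.
Assume f_r = -(-3)^r − 4 for some r ≥ 0.
Then f_{r+1} = -3f_r − 16 = -3·(-(-3)^r − 4) − 16 = 3·(-3)^r + 12 − 16 = -(-3)^{r+1} − 4.
So the formula holds for r+1, and by induction f_i = -(-3)^i − 4 for all i ≥ 0.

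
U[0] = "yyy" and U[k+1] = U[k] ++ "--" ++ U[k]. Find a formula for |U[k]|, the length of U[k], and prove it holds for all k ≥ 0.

Claim: |U[k]| = 5·2^k − 2.

Base case: |U[0]| = 3, and 5·2^0 − 2 = 3.
Assume |U[m]| = 5·2^m − 2.
Then |U[m+1]| = |U[m]| + 2 + |U[m]| = 2|U[m]| + 2 = 2(5·2^m − 2) + 2 = 5·2^{m+1} − 4 + 2 = 5·2^{m+1} − 2.
Hence |U[k]| = 5·2^k − 2 for every k ≥ 0, by induction.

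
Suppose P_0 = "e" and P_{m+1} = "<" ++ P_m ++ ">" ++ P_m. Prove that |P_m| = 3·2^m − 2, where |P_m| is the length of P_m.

Base case: |P_0| = 1, and 3·2^0 − 2 = 1.
Assume |P_k| = 3·2^k − 2.
Then |P_{k+1}| = 1 + |P_k| + 1 + |P_k| = 2|P_k| + 2 = 2(3·2^k − 2) + 2 = 3·2^{k+1} − 4 + 2 = 3·2^{k+1} − 2.
This completes the inductive step, so |P_m| = 3·2^m − 2 for all m ≥ 0.

|P_m| = 3·2^m − 2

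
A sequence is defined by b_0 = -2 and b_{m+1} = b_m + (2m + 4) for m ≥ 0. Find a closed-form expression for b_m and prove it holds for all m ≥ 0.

Claim: b_m = m^2 + 3m − 2.

Base case: b_0 = -2, and 0^2 + 3·0 − 2 = -2.
Assume b_r = r^2 + 3r − 2.
Then b_{r+1} = b_r + (2r + 4) = (r^2 + 3r − 2) + (2r + 4) = r^2 + 5r + 2,
and (r+1)^2 + 3·(r+1) − 2 = r^2 + 5r + 2.
This completes the inductive step, so b_m = m^2 + 3m − 2 for all m ≥ 0.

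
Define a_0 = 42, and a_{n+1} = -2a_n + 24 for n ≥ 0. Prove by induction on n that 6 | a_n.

Base case: a_0 = 42 = 6·7, so 6 | a_0.
Assume 6 | a_k, so a_k = 6t for some integer t.
Then a_{k+1} = -2a_k + 24 = -2·(6t) + 24 = 6(-2t + 4), so 6 | a_{k+1}.
By induction, 6 | a_n for all n ≥ 0.

6 | a_n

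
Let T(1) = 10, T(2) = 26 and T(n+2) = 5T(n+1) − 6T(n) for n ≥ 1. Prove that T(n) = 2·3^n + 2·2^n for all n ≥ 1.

Base cases: T(1) = 10 and 2·3^1 + 2·2^1 = 10; T(2) = 26 and 2·3^2 + 2·2^2 = 26.
Assume T(j) = 2·3^j + 2·2^j for all 1 ≤ j ≤ m, where m ≥ 2.
Then T(m+1) = 5T(m) − 6T(m−1) = 5·(2·3^m + 2·2^m) − 6·(2·3^{m−1} + 2·2^{m−1}) = 2·(5·3 − 6)3^{m−1} + 2·(5·2 − 6)2^{m−1} = 18·3^{m−1} + 8·2^{m−1} = 2·3^{m+1} + 2·2^{m+1}.
This completes the inductive step, so T(n) = 2·3^n + 2·2^n for all n ≥ 1.

T(n) = 2·3^n + 2·2^n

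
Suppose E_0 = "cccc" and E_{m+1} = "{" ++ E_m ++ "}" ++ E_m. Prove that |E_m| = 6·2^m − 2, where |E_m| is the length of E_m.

Base case: |E_0| = 4, and 6·2^0 − 2 = 4.
Assume |E_k| = 6·2^k − 2.
Then |E_{k+1}| = 1 + |E_k| + 1 + |E_k| = 2|E_k| + 2 = 2(6·2^k − 2) + 2 = 6·2^{k+1} − 4 + 2 = 6·2^{k+1} − 2.
Hence |E_m| = 6·2^m − 2 for every m ≥ 0, by induction.

|E_m| = 6·2^m − 2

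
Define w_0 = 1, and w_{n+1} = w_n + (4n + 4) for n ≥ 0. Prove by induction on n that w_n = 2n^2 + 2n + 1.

Base case: w_0 = 1, and 2·0^2 + 2·0 + 1 = 1.
Assume w_j = 2j^2 + 2j + 1.
Then w_{j+1} = w_j + (4j + 4) = (2j^2 + 2j + 1) + (4j + 4) = 2j^2 + 6j + 5,
and 2·(j+1)^2 + 2·(j+1) + 1 = 2j^2 + 6j + 5.
By induction, w_n = 2n^2 + 2n + 1 for all n ≥ 0.

w_n = 2n^2 + 2n + 1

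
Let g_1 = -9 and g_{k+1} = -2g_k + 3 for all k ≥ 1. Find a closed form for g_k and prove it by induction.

Claim: g_k = 5·(-2)^k + 1.

Base case: g_1 = -9, and 5·(-2)^1 + 1 = -10 + 1 = -9.
Assume g_r = 5·(-2)^r + 1 for some r ≥ 1.
Then g_{r+1} = -2g_r + 3 = -2·(5·(-2)^r + 1) + 3 = -10·(-2)^r − 2 + 3 = 5·(-2)^{r+1} + 1.
Hence g_k = 5·(-2)^k + 1 for every k ≥ 1, by induction.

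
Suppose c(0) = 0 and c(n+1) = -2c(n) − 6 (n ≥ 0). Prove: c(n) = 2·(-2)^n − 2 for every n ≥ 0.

Base case: c(0) = 0, and 2·(-2)^0 − 2 = 2 − 2 = 0.
Assume c(m) = 2·(-2)^m − 2 for some m ≥ 0.
Then c(m+1) = -2c(m) − 6 = -2·(2·(-2)^m − 2) − 6 = -4·(-2)^m + 4 − 6 = 2·(-2)^{m+1} − 2.
So the formula holds for m+1, and by induction c(n) = 2·(-2)^n − 2 for all n ≥ 0.

c(n) = 2·(-2)^n − 2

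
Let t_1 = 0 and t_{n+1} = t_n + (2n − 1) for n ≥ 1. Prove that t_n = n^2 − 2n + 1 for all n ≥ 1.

Base case: t_1 = 0, and 1^2 − 2·1 + 1 = 0.
Assume t_j = j^2 − 2j + 1.
Then t_{j+1} = t_j + (2j − 1) = (j^2 − 2j + 1) + (2j − 1) = j^2,
and (j+1)^2 − 2·(j+1) + 1 = j^2.
Hence t_n = n^2 − 2n + 1 for every n ≥ 1, by induction.

t_n = n^2 − 2n + 1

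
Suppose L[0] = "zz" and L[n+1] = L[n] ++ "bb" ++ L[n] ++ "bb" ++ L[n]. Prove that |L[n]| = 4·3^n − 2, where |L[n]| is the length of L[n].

Base case: |L[0]| = 2, and 4·3^0 − 2 = 2.
Assume |L[j]| = 4·3^j − 2.
Then |L[j+1]| = 3|L[j]| + 4 = 3(4·3^j − 2) + 4 = 4·3^{j+1} − 6 + 4 = 4·3^{j+1} − 2.
Hence |L[n]| = 4·3^n − 2 for every n ≥ 0, by induction.

|L[n]| = 4·3^n − 2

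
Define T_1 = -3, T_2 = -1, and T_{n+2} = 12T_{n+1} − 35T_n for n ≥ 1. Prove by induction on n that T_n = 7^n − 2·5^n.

Base cases: T_1 = -3 and 7^1 − 2·5^1 = -3; T_2 = -1 and 7^2 − 2·5^2 = -1.
Assume T_j = 7^j − 2·5^j for all 1 ≤ j ≤ k, where k ≥ 2.
Then T_{k+1} = 12T_k − 35T_{k−1} = 12·(7^k − 2·5^k) − 35·(7^{k−1} − 2·5^{k−1}) = (12·7 − 35)7^{k−1} − 2·(12·5 − 35)5^{k−1} = 49·7^{k−1} − 50·5^{k−1} = 7^{k+1} − 2·5^{k+1}.
This completes the inductive step, so T_n = 7^n − 2·5^n for all n ≥ 1.

T_n = 7^n − 2·5^n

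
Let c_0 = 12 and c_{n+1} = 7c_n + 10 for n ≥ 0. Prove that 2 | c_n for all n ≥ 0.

Base case: c_0 = 12 = 2·6, so 2 | c_0.
Assume 2 | c_j, so c_j = 2t for some integer t.
Then c_{j+1} = 7c_j + 10 = 7·(2t) + 10 = 2(7t + 5), so 2 | c_{j+1}.
By induction, 2 | c_n for all n ≥ 0.

2 | c_n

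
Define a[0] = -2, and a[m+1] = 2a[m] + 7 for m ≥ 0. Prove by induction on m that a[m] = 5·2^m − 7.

Base case: a[0] = -2, and 5·2^0 − 7 = 5 − 7 = -2.
Assume a[r] = 5·2^r − 7 for some r ≥ 0.
Then a[r+1] = 2a[r] + 7 = 2·(5·2^r − 7) + 7 = 10·2^r − 14 + 7 = 5·2^{r+1} − 7.
So the formula holds for r+1, and by induction a[m] = 5·2^m − 7 for all m ≥ 0.

a[m] = 5·2^m − 7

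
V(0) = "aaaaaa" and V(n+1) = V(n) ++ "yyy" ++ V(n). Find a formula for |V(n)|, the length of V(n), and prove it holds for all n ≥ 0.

Claim: |V(n)| = 9·2^n − 3.

Base case: |V(0)| = 6, and 9·2^0 − 3 = 6.
Assume |V(r)| = 9·2^r − 3.
Then |V(r+1)| = |V(r)| + 3 + |V(r)| = 2|V(r)| + 3 = 2(9·2^r − 3) + 3 = 9·2^{r+1} − 6 + 3 = 9·2^{r+1} − 3.
This completes the inductive step, so |V(n)| = 9·2^n − 3 for all n ≥ 0.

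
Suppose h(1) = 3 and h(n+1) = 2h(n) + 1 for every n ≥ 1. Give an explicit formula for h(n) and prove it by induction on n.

Claim: h(n) = 2^{n+1} − 1.

Base case: h(1) = 3, and 2^{1+1} − 1 = 4 − 1 = 3.
Assume h(r) = 2^{r+1} − 1 for some r ≥ 1.
Then h(r+1) = 2h(r) + 1 = 2·(2^{r+1} − 1) + 1 = 2^{r+2} − 2 + 1 = 2^{r+2} − 1.
Hence h(n) = 2^{n+1} − 1 for every n ≥ 1, by induction.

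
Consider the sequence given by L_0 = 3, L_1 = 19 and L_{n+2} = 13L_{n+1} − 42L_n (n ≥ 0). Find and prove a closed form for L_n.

Claim: L_n = 2·6^n + 7^n.

Base cases: L_0 = 3 and 2·6^0 + 7^0 = 3; L_1 = 19 and 2·6^1 + 7^1 = 19.
Assume L_j = 2·6^j + 7^j for all 0 ≤ j ≤ r, where r ≥ 1.
Then L_{r+1} = 13L_r − 42L_{r−1} = 13·(2·6^r + 7^r) − 42·(2·6^{r−1} + 7^{r−1}) = 2·(13·6 − 42)6^{r−1} + (13·7 − 42)7^{r−1} = 72·6^{r−1} + 49·7^{r−1} = 2·6^{r+1} + 7^{r+1}.
This completes the inductive step, so L_n = 2·6^n + 7^n for all n ≥ 0.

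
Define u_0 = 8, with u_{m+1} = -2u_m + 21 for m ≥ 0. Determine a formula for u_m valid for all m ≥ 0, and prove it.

Claim: u_m = (-2)^m + 7.

Base case: u_0 = 8, and (-2)^0 + 7 = 1 + 7 = 8.
Assume u_j = (-2)^j + 7 for some j ≥ 0.
Then u_{j+1} = -2u_j + 21 = -2·((-2)^j + 7) + 21 = -2·(-2)^j − 14 + 21 = (-2)^{j+1} + 7.
So the formula holds for j+1, and by induction u_m = (-2)^m + 7 for all m ≥ 0.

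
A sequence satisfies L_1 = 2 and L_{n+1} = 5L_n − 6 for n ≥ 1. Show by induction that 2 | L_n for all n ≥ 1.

Base case: L_1 = 2 = 2·1, so 2 | L_1.
Assume 2 | L_j, so L_j = 2t for some integer t.
Then L_{j+1} = 5L_j − 6 = 5·(2t) − 6 = 2(5t − 3), so 2 | L_{j+1}.
So the property holds for j+1, and by induction 2 | L_n for all n ≥ 1.

2 | L_n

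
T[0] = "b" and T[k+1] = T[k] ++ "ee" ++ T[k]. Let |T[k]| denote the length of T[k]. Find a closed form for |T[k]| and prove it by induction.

Claim: |T[k]| = 3·2^k − 2.

Base case: |T[0]| = 1, and 3·2^0 − 2 = 1.
Assume |T[r]| = 3·2^r − 2.
Then |T[r+1]| = |T[r]| + 2 + |T[r]| = 2|T[r]| + 2 = 2(3·2^r − 2) + 2 = 3·2^{r+1} − 4 + 2 = 3·2^{r+1} − 2.
This completes the inductive step, so |T[k]| = 3·2^k − 2 for all k ≥ 0.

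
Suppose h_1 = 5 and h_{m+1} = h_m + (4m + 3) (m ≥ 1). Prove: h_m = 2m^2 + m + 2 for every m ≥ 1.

Base case: h_1 = 5, and 2·1^2 + 1 + 2 = 5.
Assume h_j = 2j^2 + j + 2.
Then h_{j+1} = h_j + (4j + 3) = (2j^2 + j + 2) + (4j + 3) = 2j^2 + 5j + 5,
and 2·(j+1)^2 + (j+1) + 2 = 2j^2 + 5j + 5.
Hence h_m = 2m^2 + m + 2 for every m ≥ 1, by induction.

h_m = 2m^2 + m + 2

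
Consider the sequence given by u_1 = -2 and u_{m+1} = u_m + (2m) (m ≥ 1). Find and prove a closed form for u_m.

Claim: u_m = m^2 − m − 2.

Base case: u_1 = -2, and 1^2 − 1 − 2 = -2.
Assume u_j = j^2 − j − 2.
Then u_{j+1} = u_j + (2j) = (j^2 − j − 2) + (2j) = j^2 + j − 2,
and (j+1)^2 − (j+1) − 2 = j^2 + j − 2.
This completes the inductive step, so u_m = m^2 − m − 2 for all m ≥ 1.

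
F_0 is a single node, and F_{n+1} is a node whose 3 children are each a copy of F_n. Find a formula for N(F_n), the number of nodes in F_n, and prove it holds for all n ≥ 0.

Claim: N(F_n) = (3^{n+1} − 1)/2.

Base case: N(F_0) = 1, and (3^{0+1} − 1)/2 = 1.
Assume N(F_j) = (3^{j+1} − 1)/2.
Then N(F_{j+1}) = 1 + 3N(F_j) = 1 + 3·(3^{j+1} − 1)/2 = 1 + (3^{j+2} − 3)/2 = (2 + 3^{j+2} − 3)/2 = (3^{j+2} − 1)/2.
This completes the inductive step, so N(F_n) = (3^{n+1} − 1)/2 for all n ≥ 0.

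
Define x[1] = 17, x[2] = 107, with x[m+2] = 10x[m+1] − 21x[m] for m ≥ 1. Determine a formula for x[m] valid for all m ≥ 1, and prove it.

Claim: x[m] = 3^m + 2·7^m.

Base cases: x[1] = 17 and 3^1 + 2·7^1 = 17; x[2] = 107 and 3^2 + 2·7^2 = 107.
Assume x[i] = 3^i + 2·7^i for all 1 ≤ i ≤ j, where j ≥ 2.
Then x[j+1] = 10x[j] − 21x[j−1] = 10·(3^j + 2·7^j) − 21·(3^{j−1} + 2·7^{j−1}) = (10·3 − 21)3^{j−1} + 2·(10·7 − 21)7^{j−1} = 9·3^{j−1} + 98·7^{j−1} = 3^{j+1} + 2·7^{j+1}.
So the formula holds for j+1, and by strong induction x[m] = 3^m + 2·7^m for all m ≥ 1.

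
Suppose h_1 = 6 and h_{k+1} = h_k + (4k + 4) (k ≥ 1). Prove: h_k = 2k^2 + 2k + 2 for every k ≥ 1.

Base case: h_1 = 6, and 2·1^2 + 2·1 + 2 = 6.
Assume h_m = 2m^2 + 2m + 2.
Then h_{m+1} = h_m + (4m + 4) = (2m^2 + 2m + 2) + (4m + 4) = 2m^2 + 6m + 6,
and 2·(m+1)^2 + 2·(m+1) + 2 = 2m^2 + 6m + 6.
This completes the inductive step, so h_k = 2k^2 + 2k + 2 for all k ≥ 1.

h_k = 2k^2 + 2k + 2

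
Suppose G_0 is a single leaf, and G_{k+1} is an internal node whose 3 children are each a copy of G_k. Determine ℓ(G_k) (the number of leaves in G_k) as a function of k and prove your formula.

Claim: ℓ(G_k) = 3^k.

Base case: ℓ(G_0) = 1, and 3^0 = 1.
Assume ℓ(G_r) = 3^r.
Then ℓ(G_{r+1}) = 3·ℓ(G_r) = 3·3^r = 3^{r+1}.
So the formula holds for r+1, and by induction ℓ(G_k) = 3^k for all k ≥ 0.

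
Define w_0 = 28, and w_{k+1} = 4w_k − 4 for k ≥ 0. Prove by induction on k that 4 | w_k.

Base case: w_0 = 28 = 4·7, so 4 | w_0.
Assume 4 | w_r, so w_r = 4t for some integer t.
Then w_{r+1} = 4w_r − 4 = 4·(4t) − 4 = 4(4t − 1), so 4 | w_{r+1}.
By induction, 4 | w_k for all k ≥ 0.

4 | w_k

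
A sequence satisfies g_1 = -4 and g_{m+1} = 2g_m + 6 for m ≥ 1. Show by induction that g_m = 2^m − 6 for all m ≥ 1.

Base case: g_1 = -4, and 2^1 − 6 = 2 − 6 = -4.
Assume g_j = 2^j − 6 for some j ≥ 1.
Then g_{j+1} = 2g_j + 6 = 2·(2^j − 6) + 6 = 2^{j+1} − 12 + 6 = 2^{j+1} − 6.
So the formula holds for j+1, and by induction g_m = 2^m − 6 for all m ≥ 1.

g_m = 2^m − 6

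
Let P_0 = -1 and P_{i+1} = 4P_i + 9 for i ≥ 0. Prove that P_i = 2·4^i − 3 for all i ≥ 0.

Base case: P_0 = -1, and 2·4^0 − 3 = 2 − 3 = -1.
Assume P_k = 2·4^k − 3 for some k ≥ 0.
Then P_{k+1} = 4P_k + 9 = 4·(2·4^k − 3) + 9 = 8·4^k − 12 + 9 = 2·4^{k+1} − 3.
So the formula holds for k+1, and by induction P_i = 2·4^i − 3 for all i ≥ 0.

P_i = 2·4^i − 3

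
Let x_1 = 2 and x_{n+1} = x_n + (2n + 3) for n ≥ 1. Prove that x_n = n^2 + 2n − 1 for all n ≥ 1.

Base case: x_1 = 2, and 1^2 + 2·1 − 1 = 2.
Assume x_k = k^2 + 2k − 1.
Then x_{k+1} = x_k + (2k + 3) = (k^2 + 2k − 1) + (2k + 3) = k^2 + 4k + 2,
and (k+1)^2 + 2·(k+1) − 1 = k^2 + 4k + 2.
This completes the inductive step, so x_n = n^2 + 2n − 1 for all n ≥ 1.

x_n = n^2 + 2n − 1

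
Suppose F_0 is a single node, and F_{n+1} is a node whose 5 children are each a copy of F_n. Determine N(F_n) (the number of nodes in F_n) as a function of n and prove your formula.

Claim: N(F_n) = (5^{n+1} − 1)/4.

Base case: N(F_0) = 1, and (5^{0+1} − 1)/4 = 1.
Assume N(F_j) = (5^{j+1} − 1)/4.
Then N(F_{j+1}) = 1 + 5N(F_j) = 1 + 5·(5^{j+1} − 1)/4 = 1 + (5^{j+2} − 5)/4 = (4 + 5^{j+2} − 5)/4 = (5^{j+2} − 1)/4.
So the formula holds for j+1, and by induction N(F_n) = (5^{n+1} − 1)/4 for all n ≥ 0.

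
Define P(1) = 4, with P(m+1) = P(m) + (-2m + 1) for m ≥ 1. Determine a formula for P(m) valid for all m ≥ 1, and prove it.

Claim: P(m) = -m^2 + 2m + 3.

Base case: P(1) = 4, and -1^2 + 2·1 + 3 = 4.
Assume P(j) = -j^2 + 2j + 3.
Then P(j+1) = P(j) + (-2j + 1) = (-j^2 + 2j + 3) + (-2j + 1) = -j^2 + 4,
and -(j+1)^2 + 2·(j+1) + 3 = -j^2 + 4.
This completes the inductive step, so P(m) = -m^2 + 2m + 3 for all m ≥ 1.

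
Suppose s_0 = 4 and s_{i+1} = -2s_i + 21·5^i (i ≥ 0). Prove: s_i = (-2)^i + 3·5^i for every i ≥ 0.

Base case: s_0 = 4, and (-2)^0 + 3·5^0 = 1 + 3 = 4.
Assume s_j = (-2)^j + 3·5^j for some j ≥ 0.
Then s_{j+1} = -2s_j + 21·5^j = -2·((-2)^j + 3·5^j) + 21·5^j = (-2)^{j+1} − 6·5^j + 21·5^j = (-2)^{j+1} + 15·5^j = (-2)^{j+1} + 3·5^{j+1}.
So the formula holds for j+1, and by induction s_i = (-2)^i + 3·5^i for all i ≥ 0.

s_i = (-2)^i + 3·5^i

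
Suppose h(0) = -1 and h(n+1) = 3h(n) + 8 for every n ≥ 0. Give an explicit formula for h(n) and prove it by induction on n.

Claim: h(n) = 3^{n+1} − 4.

Base case: h(0) = -1, and 3^{0+1} − 4 = 3 − 4 = -1.
Assume h(j) = 3^{j+1} − 4 for some j ≥ 0.
Then h(j+1) = 3h(j) + 8 = 3·(3^{j+1} − 4) + 8 = 3^{j+2} − 12 + 8 = 3^{j+2} − 4.
This completes the inductive step, so h(n) = 3^{n+1} − 4 for all n ≥ 0.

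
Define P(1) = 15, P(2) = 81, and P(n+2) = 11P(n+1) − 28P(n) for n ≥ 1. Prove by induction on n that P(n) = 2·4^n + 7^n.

Base cases: P(1) = 15 and 2·4^1 + 7^1 = 15; P(2) = 81 and 2·4^2 + 7^2 = 81.
Assume P(i) = 2·4^i + 7^i for all 1 ≤ i ≤ j, where j ≥ 2.
Then P(j+1) = 11P(j) − 28P(j−1) = 11·(2·4^j + 7^j) − 28·(2·4^{j−1} + 7^{j−1}) = 2·(11·4 − 28)4^{j−1} + (11·7 − 28)7^{j−1} = 32·4^{j−1} + 49·7^{j−1} = 2·4^{j+1} + 7^{j+1}.
This completes the inductive step, so P(n) = 2·4^n + 7^n for all n ≥ 1.

P(n) = 2·4^n + 7^n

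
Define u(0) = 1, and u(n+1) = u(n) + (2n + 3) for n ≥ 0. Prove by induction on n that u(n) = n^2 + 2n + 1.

Base case: u(0) = 1, and 0^2 + 2·0 + 1 = 1.
Assume u(r) = r^2 + 2r + 1.
Then u(r+1) = u(r) + (2r + 3) = (r^2 + 2r + 1) + (2r + 3) = r^2 + 4r + 4,
and (r+1)^2 + 2·(r+1) + 1 = r^2 + 4r + 4.
By induction, u(n) = n^2 + 2n + 1 for all n ≥ 0.

u(n) = n^2 + 2n + 1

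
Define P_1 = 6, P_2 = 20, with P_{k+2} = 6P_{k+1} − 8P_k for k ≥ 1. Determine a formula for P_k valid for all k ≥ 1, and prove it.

Claim: P_k = 2^k + 4^k.

Base cases: P_1 = 6 and 2^1 + 4^1 = 6; P_2 = 20 and 2^2 + 4^2 = 20.
Assume P_i = 2^i + 4^i for all 1 ≤ i ≤ j, where j ≥ 2.
Then P_{j+1} = 6P_j − 8P_{j−1} = 6·(2^j + 4^j) − 8·(2^{j−1} + 4^{j−1}) = (6·2 − 8)2^{j−1} + (6·4 − 8)4^{j−1} = 4·2^{j−1} + 16·4^{j−1} = 2^{j+1} + 4^{j+1}.
So the formula holds for j+1, and by strong induction P_k = 2^k + 4^k for all k ≥ 1.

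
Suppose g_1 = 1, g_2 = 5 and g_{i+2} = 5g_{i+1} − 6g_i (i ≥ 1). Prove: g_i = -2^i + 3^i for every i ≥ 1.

Base cases: g_1 = 1 and -2^1 + 3^1 = 1; g_2 = 5 and -2^2 + 3^2 = 5.
Assume g_j = -2^j + 3^j for all 1 ≤ j ≤ r, where r ≥ 2.
Then g_{r+1} = 5g_r − 6g_{r−1} = 5·(-2^r + 3^r) − 6·(-2^{r−1} + 3^{r−1}) = -(5·2 − 6)2^{r−1} + (5·3 − 6)3^{r−1} = -4·2^{r−1} + 9·3^{r−1} = -2^{r+1} + 3^{r+1}.
This completes the inductive step, so g_i = -2^i + 3^i for all i ≥ 1.

g_i = -2^i + 3^i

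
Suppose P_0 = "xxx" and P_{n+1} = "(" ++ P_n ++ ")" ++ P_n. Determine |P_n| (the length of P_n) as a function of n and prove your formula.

Claim: |P_n| = 5·2^n − 2.

Base case: |P_0| = 3, and 5·2^0 − 2 = 3.
Assume |P_m| = 5·2^m − 2.
Then |P_{m+1}| = 1 + |P_m| + 1 + |P_m| = 2|P_m| + 2 = 2(5·2^m − 2) + 2 = 5·2^{m+1} − 4 + 2 = 5·2^{m+1} − 2.
So the formula holds for m+1, and by induction |P_n| = 5·2^n − 2 for all n ≥ 0.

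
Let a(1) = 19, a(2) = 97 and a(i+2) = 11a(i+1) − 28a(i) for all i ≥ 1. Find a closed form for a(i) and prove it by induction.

Claim: a(i) = 3·4^i + 7^i.

Base cases: a(1) = 19 and 3·4^1 + 7^1 = 19; a(2) = 97 and 3·4^2 + 7^2 = 97.
Assume a(j) = 3·4^j + 7^j for all 1 ≤ j ≤ m, where m ≥ 2.
Then a(m+1) = 11a(m) − 28a(m−1) = 11·(3·4^m + 7^m) − 28·(3·4^{m−1} + 7^{m−1}) = 3·(11·4 − 28)4^{m−1} + (11·7 − 28)7^{m−1} = 48·4^{m−1} + 49·7^{m−1} = 3·4^{m+1} + 7^{m+1}.
Hence a(i) = 3·4^i + 7^i for every i ≥ 1, by strong induction.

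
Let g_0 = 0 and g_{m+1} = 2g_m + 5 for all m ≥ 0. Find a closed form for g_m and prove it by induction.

Claim: g_m = 5·2^m − 5.

Base case: g_0 = 0, and 5·2^0 − 5 = 5 − 5 = 0.
Assume g_j = 5·2^j − 5 for some j ≥ 0.
Then g_{j+1} = 2g_j + 5 = 2·(5·2^j − 5) + 5 = 10·2^j − 10 + 5 = 5·2^{j+1} − 5.
So the formula holds for j+1, and by induction g_m = 5·2^m − 5 for all m ≥ 0.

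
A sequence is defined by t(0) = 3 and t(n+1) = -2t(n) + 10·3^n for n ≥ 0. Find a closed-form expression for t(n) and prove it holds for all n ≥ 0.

Claim: t(n) = (-2)^n + 2·3^n.

Base case: t(0) = 3, and (-2)^0 + 2·3^0 = 1 + 2 = 3.
Assume t(m) = (-2)^m + 2·3^m for some m ≥ 0.
Then t(m+1) = -2t(m) + 10·3^m = -2·((-2)^m + 2·3^m) + 10·3^m = (-2)^{m+1} − 4·3^m + 10·3^m = (-2)^{m+1} + 6·3^m = (-2)^{m+1} + 2·3^{m+1}.
Hence t(n) = (-2)^n + 2·3^n for every n ≥ 0, by induction.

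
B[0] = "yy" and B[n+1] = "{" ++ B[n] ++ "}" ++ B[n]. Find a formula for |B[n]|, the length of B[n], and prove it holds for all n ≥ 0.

Claim: |B[n]| = 2^{n+2} − 2.

Base case: |B[0]| = 2, and 2^{0+2} − 2 = 2.
Assume |B[k]| = 2^{k+2} − 2.
Then |B[k+1]| = 1 + |B[k]| + 1 + |B[k]| = 2|B[k]| + 2 = 2(2^{k+2} − 2) + 2 = 2^{k+3} − 4 + 2 = 2^{k+3} − 2.
Hence |B[n]| = 2^{n+2} − 2 for every n ≥ 0, by induction.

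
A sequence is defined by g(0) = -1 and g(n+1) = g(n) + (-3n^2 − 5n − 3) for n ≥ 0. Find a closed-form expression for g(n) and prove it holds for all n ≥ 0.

Claim: g(n) = -n^3 − n^2 − n − 1.

Base case: g(0) = -1, and -0^3 − 0^2 − 0 − 1 = -1.
Assume g(k) = -k^3 − k^2 − k − 1.
Then g(k+1) = g(k) + (-3k^2 − 5k − 3) = (-k^3 − k^2 − k − 1) + (-3k^2 − 5k − 3) = -k^3 − 4k^2 − 6k − 4,
and -(k+1)^3 − (k+1)^2 − (k+1) − 1 = -k^3 − 4k^2 − 6k − 4.
Hence g(n) = -n^3 − n^2 − n − 1 for every n ≥ 0, by induction.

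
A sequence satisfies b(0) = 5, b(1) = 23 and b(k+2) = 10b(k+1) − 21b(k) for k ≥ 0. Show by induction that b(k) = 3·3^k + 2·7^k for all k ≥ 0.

Base cases: b(0) = 5 and 3·3^0 + 2·7^0 = 5; b(1) = 23 and 3·3^1 + 2·7^1 = 23.
Assume b(j) = 3·3^j + 2·7^j for all 0 ≤ j ≤ r, where r ≥ 1.
Then b(r+1) = 10b(r) − 21b(r−1) = 10·(3·3^r + 2·7^r) − 21·(3·3^{r−1} + 2·7^{r−1}) = 3·(10·3 − 21)3^{r−1} + 2·(10·7 − 21)7^{r−1} = 27·3^{r−1} + 98·7^{r−1} = 3·3^{r+1} + 2·7^{r+1}.
By strong induction, b(k) = 3·3^k + 2·7^k for all k ≥ 0.

b(k) = 3·3^k + 2·7^k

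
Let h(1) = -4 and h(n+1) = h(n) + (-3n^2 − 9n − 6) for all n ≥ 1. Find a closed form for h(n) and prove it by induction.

Claim: h(n) = -n^3 − 3n^2 − 2n + 2.

Base case: h(1) = -4, and -1^3 − 3·1^2 − 2·1 + 2 = -4.
Assume h(k) = -k^3 − 3k^2 − 2k + 2.
Then h(k+1) = h(k) + (-3k^2 − 9k − 6) = (-k^3 − 3k^2 − 2k + 2) + (-3k^2 − 9k − 6) = -k^3 − 6k^2 − 11k − 4,
and -(k+1)^3 − 3·(k+1)^2 − 2·(k+1) + 2 = -k^3 − 6k^2 − 11k − 4.
Hence h(n) = -n^3 − 3n^2 − 2n + 2 for every n ≥ 1, by induction.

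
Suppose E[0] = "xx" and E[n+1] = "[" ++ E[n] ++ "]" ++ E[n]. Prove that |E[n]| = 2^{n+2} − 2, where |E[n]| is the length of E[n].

Base case: |E[0]| = 2, and 2^{0+2} − 2 = 2.
Assume |E[m]| = 2^{m+2} − 2.
Then |E[m+1]| = 1 + |E[m]| + 1 + |E[m]| = 2|E[m]| + 2 = 2(2^{m+2} − 2) + 2 = 2^{m+3} − 4 + 2 = 2^{m+3} − 2.
Hence |E[n]| = 2^{n+2} − 2 for every n ≥ 0, by induction.

|E[n]| = 2^{n+2} − 2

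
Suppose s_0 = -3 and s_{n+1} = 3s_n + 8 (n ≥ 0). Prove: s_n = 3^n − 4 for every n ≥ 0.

Base case: s_0 = -3, and 3^0 − 4 = 1 − 4 = -3.
Assume s_j = 3^j − 4 for some j ≥ 0.
Then s_{j+1} = 3s_j + 8 = 3·(3^j − 4) + 8 = 3^{j+1} − 12 + 8 = 3^{j+1} − 4.
Hence s_n = 3^n − 4 for every n ≥ 0, by induction.

s_n = 3^n − 4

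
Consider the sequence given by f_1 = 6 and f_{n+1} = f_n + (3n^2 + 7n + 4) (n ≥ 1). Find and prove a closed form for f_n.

Claim: f_n = n^3 + 2n^2 + n + 2.

Base case: f_1 = 6, and 1^3 + 2·1^2 + 1 + 2 = 6.
Assume f_r = r^3 + 2r^2 + r + 2.
Then f_{r+1} = f_r + (3r^2 + 7r + 4) = (r^3 + 2r^2 + r + 2) + (3r^2 + 7r + 4) = r^3 + 5r^2 + 8r + 6,
and (r+1)^3 + 2·(r+1)^2 + (r+1) + 2 = r^3 + 5r^2 + 8r + 6.
Hence f_n = n^3 + 2n^2 + n + 2 for every n ≥ 1, by induction.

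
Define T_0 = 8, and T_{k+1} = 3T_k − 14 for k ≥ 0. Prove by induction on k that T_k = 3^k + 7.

Base case: T_0 = 8, and 3^0 + 7 = 1 + 7 = 8.
Assume T_j = 3^j + 7 for some j ≥ 0.
Then T_{j+1} = 3T_j − 14 = 3·(3^j + 7) − 14 = 3^{j+1} + 21 − 14 = 3^{j+1} + 7.
This completes the inductive step, so T_k = 3^k + 7 for all k ≥ 0.

T_k = 3^k + 7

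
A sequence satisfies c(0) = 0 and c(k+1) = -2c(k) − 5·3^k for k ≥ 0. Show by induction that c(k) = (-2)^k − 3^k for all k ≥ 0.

Base case: c(0) = 0, and (-2)^0 − 3^0 = 1 − 1 = 0.
Assume c(m) = (-2)^m − 3^m for some m ≥ 0.
Then c(m+1) = -2c(m) − 5·3^m = -2·((-2)^m − 3^m) − 5·3^m = (-2)^{m+1} + 2·3^m − 5·3^m = (-2)^{m+1} − 3·3^m = (-2)^{m+1} − 3^{m+1}.
By induction, c(k) = (-2)^k − 3^k for all k ≥ 0.

c(k) = (-2)^k − 3^k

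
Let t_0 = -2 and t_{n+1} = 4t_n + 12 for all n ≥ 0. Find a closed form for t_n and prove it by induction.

Claim: t_n = 2·4^n − 4.

Base case: t_0 = -2, and 2·4^0 − 4 = 2 − 4 = -2.
Assume t_k = 2·4^k − 4 for some k ≥ 0.
Then t_{k+1} = 4t_k + 12 = 4·(2·4^k − 4) + 12 = 8·4^k − 16 + 12 = 2·4^{k+1} − 4.
This completes the inductive step, so t_n = 2·4^n − 4 for all n ≥ 0.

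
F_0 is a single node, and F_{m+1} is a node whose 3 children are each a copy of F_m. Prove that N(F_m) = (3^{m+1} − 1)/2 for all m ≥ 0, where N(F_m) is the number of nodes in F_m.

Base case: N(F_0) = 1, and (3^{0+1} − 1)/2 = 1.
Assume N(F_j) = (3^{j+1} − 1)/2.
Then N(F_{j+1}) = 1 + 3N(F_j) = 1 + 3·(3^{j+1} − 1)/2 = 1 + (3^{j+2} − 3)/2 = (2 + 3^{j+2} − 3)/2 = (3^{j+2} − 1)/2.
So the formula holds for j+1, and by induction N(F_m) = (3^{m+1} − 1)/2 for all m ≥ 0.

N(F_m) = (3^{m+1} − 1)/2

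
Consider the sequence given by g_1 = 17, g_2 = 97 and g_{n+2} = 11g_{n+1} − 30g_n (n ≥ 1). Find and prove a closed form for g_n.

Claim: g_n = 5^n + 2·6^n.

Base cases: g_1 = 17 and 5^1 + 2·6^1 = 17; g_2 = 97 and 5^2 + 2·6^2 = 97.
Assume g_j = 5^j + 2·6^j for all 1 ≤ j ≤ k, where k ≥ 2.
Then g_{k+1} = 11g_k − 30g_{k−1} = 11·(5^k + 2·6^k) − 30·(5^{k−1} + 2·6^{k−1}) = (11·5 − 30)5^{k−1} + 2·(11·6 − 30)6^{k−1} = 25·5^{k−1} + 72·6^{k−1} = 5^{k+1} + 2·6^{k+1}.
By strong induction, g_n = 5^n + 2·6^n for all n ≥ 1.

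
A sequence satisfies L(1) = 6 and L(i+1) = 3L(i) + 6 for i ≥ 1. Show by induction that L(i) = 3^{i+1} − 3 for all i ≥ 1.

Base case: L(1) = 6, and 3^{1+1} − 3 = 9 − 3 = 6.
Assume L(k) = 3^{k+1} − 3 for some k ≥ 1.
Then L(k+1) = 3L(k) + 6 = 3·(3^{k+1} − 3) + 6 = 3^{k+2} − 9 + 6 = 3^{k+2} − 3.
This completes the inductive step, so L(i) = 3^{i+1} − 3 for all i ≥ 1.

L(i) = 3^{i+1} − 3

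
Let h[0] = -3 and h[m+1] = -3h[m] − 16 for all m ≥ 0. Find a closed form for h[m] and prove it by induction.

Claim: h[m] = (-3)^m − 4.

Base case: h[0] = -3, and (-3)^0 − 4 = 1 − 4 = -3.
Assume h[j] = (-3)^j − 4 for some j ≥ 0.
Then h[j+1] = -3h[j] − 16 = -3·((-3)^j − 4) − 16 = -3·(-3)^j + 12 − 16 = (-3)^{j+1} − 4.
This completes the inductive step, so h[m] = (-3)^m − 4 for all m ≥ 0.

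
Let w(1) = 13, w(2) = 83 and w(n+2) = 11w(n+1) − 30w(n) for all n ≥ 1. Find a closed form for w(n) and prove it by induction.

Claim: w(n) = 3·6^n − 5^n.

Base cases: w(1) = 13 and 3·6^1 − 5^1 = 13; w(2) = 83 and 3·6^2 − 5^2 = 83.
Assume w(i) = 3·6^i − 5^i for all 1 ≤ i ≤ j, where j ≥ 2.
Then w(j+1) = 11w(j) − 30w(j−1) = 11·(3·6^j − 5^j) − 30·(3·6^{j−1} − 5^{j−1}) = 3·(11·6 − 30)6^{j−1} − (11·5 − 30)5^{j−1} = 108·6^{j−1} − 25·5^{j−1} = 3·6^{j+1} − 5^{j+1}.
Hence w(n) = 3·6^n − 5^n for every n ≥ 1, by strong induction.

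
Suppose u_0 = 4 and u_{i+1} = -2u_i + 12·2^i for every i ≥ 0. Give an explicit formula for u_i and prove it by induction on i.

Claim: u_i = (-2)^i + 3·2^i.

Base case: u_0 = 4, and (-2)^0 + 3·2^0 = 1 + 3 = 4.
Assume u_m = (-2)^m + 3·2^m for some m ≥ 0.
Then u_{m+1} = -2u_m + 12·2^m = -2·((-2)^m + 3·2^m) + 12·2^m = (-2)^{m+1} − 6·2^m + 12·2^m = (-2)^{m+1} + 6·2^m = (-2)^{m+1} + 3·2^{m+1}.
By induction, u_i = (-2)^i + 3·2^i for all i ≥ 0.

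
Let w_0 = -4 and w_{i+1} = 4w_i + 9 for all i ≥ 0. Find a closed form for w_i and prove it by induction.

Claim: w_i = -4^i − 3.

Base case: w_0 = -4, and -4^0 − 3 = -1 − 3 = -4.
Assume w_r = -4^r − 3 for some r ≥ 0.
Then w_{r+1} = 4w_r + 9 = 4·(-4^r − 3) + 9 = -4^{r+1} − 12 + 9 = -4^{r+1} − 3.
By induction, w_i = -4^i − 3 for all i ≥ 0.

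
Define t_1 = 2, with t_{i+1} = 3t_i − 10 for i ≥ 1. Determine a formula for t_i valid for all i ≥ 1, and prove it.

Claim: t_i = -3^i + 5.

Base case: t_1 = 2, and -3^1 + 5 = -3 + 5 = 2.
Assume t_k = -3^k + 5 for some k ≥ 1.
Then t_{k+1} = 3t_k − 10 = 3·(-3^k + 5) − 10 = -3^{k+1} + 15 − 10 = -3^{k+1} + 5.
Hence t_i = -3^i + 5 for every i ≥ 1, by induction.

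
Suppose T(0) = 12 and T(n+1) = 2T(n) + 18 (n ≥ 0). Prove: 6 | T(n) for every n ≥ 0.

Base case: T(0) = 12 = 6·2, so 6 | T(0).
Assume 6 | T(j), so T(j) = 6t for some integer t.
Then T(j+1) = 2T(j) + 18 = 2·(6t) + 18 = 6(2t + 3), so 6 | T(j+1).
So the property holds for j+1, and by induction 6 | T(n) for all n ≥ 0.

6 | T(n)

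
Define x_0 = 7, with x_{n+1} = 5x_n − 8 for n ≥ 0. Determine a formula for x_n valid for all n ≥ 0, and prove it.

Claim: x_n = 5^{n+1} + 2.

Base case: x_0 = 7, and 5^{0+1} + 2 = 5 + 2 = 7.
Assume x_k = 5^{k+1} + 2 for some k ≥ 0.
Then x_{k+1} = 5x_k − 8 = 5·(5^{k+1} + 2) − 8 = 5^{k+2} + 10 − 8 = 5^{k+2} + 2.
This completes the inductive step, so x_n = 5^{n+1} + 2 for all n ≥ 0.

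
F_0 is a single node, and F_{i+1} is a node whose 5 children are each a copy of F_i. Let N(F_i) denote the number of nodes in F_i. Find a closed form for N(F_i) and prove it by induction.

Claim: N(F_i) = (5^{i+1} − 1)/4.

Base case: N(F_0) = 1, and (5^{0+1} − 1)/4 = 1.
Assume N(F_k) = (5^{k+1} − 1)/4.
Then N(F_{k+1}) = 1 + 5N(F_k) = 1 + 5·(5^{k+1} − 1)/4 = 1 + (5^{k+2} − 5)/4 = (4 + 5^{k+2} − 5)/4 = (5^{k+2} − 1)/4.
Hence N(F_i) = (5^{i+1} − 1)/4 for every i ≥ 0, by induction.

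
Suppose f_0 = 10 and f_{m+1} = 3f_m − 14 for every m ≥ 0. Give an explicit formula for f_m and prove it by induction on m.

Claim: f_m = 3^{m+1} + 7.

Base case: f_0 = 10, and 3^{0+1} + 7 = 3 + 7 = 10.
Assume f_k = 3^{k+1} + 7 for some k ≥ 0.
Then f_{k+1} = 3f_k − 14 = 3·(3^{k+1} + 7) − 14 = 3^{k+2} + 21 − 14 = 3^{k+2} + 7.
By induction, f_m = 3^{m+1} + 7 for all m ≥ 0.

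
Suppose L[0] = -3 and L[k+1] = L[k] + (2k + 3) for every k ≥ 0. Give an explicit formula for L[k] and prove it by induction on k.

Claim: L[k] = k^2 + 2k − 3.

Base case: L[0] = -3, and 0^2 + 2·0 − 3 = -3.
Assume L[r] = r^2 + 2r − 3.
Then L[r+1] = L[r] + (2r + 3) = (r^2 + 2r − 3) + (2r + 3) = r^2 + 4r,
and (r+1)^2 + 2·(r+1) − 3 = r^2 + 4r.
This completes the inductive step, so L[k] = k^2 + 2k − 3 for all k ≥ 0.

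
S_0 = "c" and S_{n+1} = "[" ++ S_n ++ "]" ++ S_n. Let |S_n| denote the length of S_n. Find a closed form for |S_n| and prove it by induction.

Claim: |S_n| = 3·2^n − 2.

Base case: |S_0| = 1, and 3·2^0 − 2 = 1.
Assume |S_r| = 3·2^r − 2.
Then |S_{r+1}| = 1 + |S_r| + 1 + |S_r| = 2|S_r| + 2 = 2(3·2^r − 2) + 2 = 3·2^{r+1} − 4 + 2 = 3·2^{r+1} − 2.
Hence |S_n| = 3·2^n − 2 for every n ≥ 0, by induction.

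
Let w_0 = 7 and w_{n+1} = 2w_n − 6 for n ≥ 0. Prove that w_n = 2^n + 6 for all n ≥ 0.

Base case: w_0 = 7, and 2^0 + 6 = 1 + 6 = 7.
Assume w_r = 2^r + 6 for some r ≥ 0.
Then w_{r+1} = 2w_r − 6 = 2·(2^r + 6) − 6 = 2^{r+1} + 12 − 6 = 2^{r+1} + 6.
By induction, w_n = 2^n + 6 for all n ≥ 0.

w_n = 2^n + 6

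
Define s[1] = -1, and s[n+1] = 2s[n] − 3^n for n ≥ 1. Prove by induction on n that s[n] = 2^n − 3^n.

Base case: s[1] = -1, and 2^1 − 3^1 = 2 − 3 = -1.
Assume s[j] = 2^j − 3^j for some j ≥ 1.
Then s[j+1] = 2s[j] − 3^j = 2·(2^j − 3^j) − 3^j = 2^{j+1} − 2·3^j − 3^j = 2^{j+1} − 3·3^j = 2^{j+1} − 3^{j+1}.
By induction, s[n] = 2^n − 3^n for all n ≥ 1.

s[n] = 2^n − 3^n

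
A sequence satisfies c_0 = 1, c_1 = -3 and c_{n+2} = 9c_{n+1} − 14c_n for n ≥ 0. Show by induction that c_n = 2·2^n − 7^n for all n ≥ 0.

Base cases: c_0 = 1 and 2·2^0 − 7^0 = 1; c_1 = -3 and 2·2^1 − 7^1 = -3.
Assume c_i = 2·2^i − 7^i for all 0 ≤ i ≤ j, where j ≥ 1.
Then c_{j+1} = 9c_j − 14c_{j−1} = 9·(2·2^j − 7^j) − 14·(2·2^{j−1} − 7^{j−1}) = 2·(9·2 − 14)2^{j−1} − (9·7 − 14)7^{j−1} = 8·2^{j−1} − 49·7^{j−1} = 2·2^{j+1} − 7^{j+1}.
This completes the inductive step, so c_n = 2·2^n − 7^n for all n ≥ 0.

c_n = 2·2^n − 7^n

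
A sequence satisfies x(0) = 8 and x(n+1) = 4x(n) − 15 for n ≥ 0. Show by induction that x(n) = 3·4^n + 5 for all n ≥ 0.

Base case: x(0) = 8, and 3·4^0 + 5 = 3 + 5 = 8.
Assume x(j) = 3·4^j + 5 for some j ≥ 0.
Then x(j+1) = 4x(j) − 15 = 4·(3·4^j + 5) − 15 = 12·4^j + 20 − 15 = 3·4^{j+1} + 5.
By induction, x(n) = 3·4^n + 5 for all n ≥ 0.

x(n) = 3·4^n + 5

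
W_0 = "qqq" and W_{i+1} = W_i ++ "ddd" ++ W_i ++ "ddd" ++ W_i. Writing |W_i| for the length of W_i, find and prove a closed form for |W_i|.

Claim: |W_i| = 6·3^i − 3.

Base case: |W_0| = 3, and 6·3^0 − 3 = 3.
Assume |W_m| = 6·3^m − 3.
Then |W_{m+1}| = 3|W_m| + 6 = 3(6·3^m − 3) + 6 = 6·3^{m+1} − 9 + 6 = 6·3^{m+1} − 3.
Hence |W_i| = 6·3^i − 3 for every i ≥ 0, by induction.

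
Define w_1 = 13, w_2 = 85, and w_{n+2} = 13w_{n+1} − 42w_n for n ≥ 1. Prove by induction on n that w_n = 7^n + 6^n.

Base cases: w_1 = 13 and 7^1 + 6^1 = 13; w_2 = 85 and 7^2 + 6^2 = 85.
Assume w_i = 7^i + 6^i for all 1 ≤ i ≤ j, where j ≥ 2.
Then w_{j+1} = 13w_j − 42w_{j−1} = 13·(7^j + 6^j) − 42·(7^{j−1} + 6^{j−1}) = (13·7 − 42)7^{j−1} + (13·6 − 42)6^{j−1} = 49·7^{j−1} + 36·6^{j−1} = 7^{j+1} + 6^{j+1}.
Hence w_n = 7^n + 6^n for every n ≥ 1, by strong induction.

w_n = 7^n + 6^n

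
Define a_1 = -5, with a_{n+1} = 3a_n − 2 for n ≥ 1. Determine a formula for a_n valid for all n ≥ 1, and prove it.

Claim: a_n = -2·3^n + 1.

Base case: a_1 = -5, and -2·3^1 + 1 = -6 + 1 = -5.
Assume a_m = -2·3^m + 1 for some m ≥ 1.
Then a_{m+1} = 3a_m − 2 = 3·(-2·3^m + 1) − 2 = -6·3^m + 3 − 2 = -2·3^{m+1} + 1.
Hence a_n = -2·3^n + 1 for every n ≥ 1, by induction.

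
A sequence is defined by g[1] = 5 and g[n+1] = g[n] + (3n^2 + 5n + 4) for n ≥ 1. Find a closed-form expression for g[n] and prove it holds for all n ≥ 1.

Claim: g[n] = n^3 + n^2 + 2n + 1.

Base case: g[1] = 5, and 1^3 + 1^2 + 2·1 + 1 = 5.
Assume g[k] = k^3 + k^2 + 2k + 1.
Then g[k+1] = g[k] + (3k^2 + 5k + 4) = (k^3 + k^2 + 2k + 1) + (3k^2 + 5k + 4) = k^3 + 4k^2 + 7k + 5,
and (k+1)^3 + (k+1)^2 + 2·(k+1) + 1 = k^3 + 4k^2 + 7k + 5.
Hence g[n] = n^3 + n^2 + 2n + 1 for every n ≥ 1, by induction.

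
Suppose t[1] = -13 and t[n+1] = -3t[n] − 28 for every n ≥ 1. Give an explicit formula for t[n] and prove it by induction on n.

Claim: t[n] = 2·(-3)^n − 7.

Base case: t[1] = -13, and 2·(-3)^1 − 7 = -6 − 7 = -13.
Assume t[m] = 2·(-3)^m − 7 for some m ≥ 1.
Then t[m+1] = -3t[m] − 28 = -3·(2·(-3)^m − 7) − 28 = -6·(-3)^m + 21 − 28 = 2·(-3)^{m+1} − 7.
By induction, t[n] = 2·(-3)^n − 7 for all n ≥ 1.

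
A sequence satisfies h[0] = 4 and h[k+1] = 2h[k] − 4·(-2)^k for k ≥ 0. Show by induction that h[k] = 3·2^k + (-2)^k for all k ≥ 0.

Base case: h[0] = 4, and 3·2^0 + (-2)^0 = 3 + 1 = 4.
Assume h[j] = 3·2^j + (-2)^j for some j ≥ 0.
Then h[j+1] = 2h[j] − 4·(-2)^j = 2·(3·2^j + (-2)^j) − 4·(-2)^j = 3·2^{j+1} + 2·(-2)^j − 4·(-2)^j = 3·2^{j+1} − 2·(-2)^j = 3·2^{j+1} + (-2)^{j+1}.
By induction, h[k] = 3·2^k + (-2)^k for all k ≥ 0.

h[k] = 3·2^k + (-2)^k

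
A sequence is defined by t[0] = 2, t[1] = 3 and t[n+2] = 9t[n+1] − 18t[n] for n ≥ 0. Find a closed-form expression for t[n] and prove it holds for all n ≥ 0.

Claim: t[n] = 3·3^n − 6^n.

Base cases: t[0] = 2 and 3·3^0 − 6^0 = 2; t[1] = 3 and 3·3^1 − 6^1 = 3.
Assume t[j] = 3·3^j − 6^j for all 0 ≤ j ≤ k, where k ≥ 1.
Then t[k+1] = 9t[k] − 18t[k−1] = 9·(3·3^k − 6^k) − 18·(3·3^{k−1} − 6^{k−1}) = 3·(9·3 − 18)3^{k−1} − (9·6 − 18)6^{k−1} = 27·3^{k−1} − 36·6^{k−1} = 3·3^{k+1} − 6^{k+1}.
This completes the inductive step, so t[n] = 3·3^n − 6^n for all n ≥ 0.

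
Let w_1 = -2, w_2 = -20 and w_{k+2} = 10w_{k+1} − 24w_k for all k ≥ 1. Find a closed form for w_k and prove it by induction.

Claim: w_k = 4^k − 6^k.

Base cases: w_1 = -2 and 4^1 − 6^1 = -2; w_2 = -20 and 4^2 − 6^2 = -20.
Assume w_j = 4^j − 6^j for all 1 ≤ j ≤ m, where m ≥ 2.
Then w_{m+1} = 10w_m − 24w_{m−1} = 10·(4^m − 6^m) − 24·(4^{m−1} − 6^{m−1}) = (10·4 − 24)4^{m−1} − (10·6 − 24)6^{m−1} = 16·4^{m−1} − 36·6^{m−1} = 4^{m+1} − 6^{m+1}.
Hence w_k = 4^k − 6^k for every k ≥ 1, by strong induction.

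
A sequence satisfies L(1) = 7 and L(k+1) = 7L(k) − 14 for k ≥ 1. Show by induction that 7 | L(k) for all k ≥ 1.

Base case: L(1) = 7 = 7·1, so 7 | L(1).
Assume 7 | L(r), so L(r) = 7t for some integer t.
Then L(r+1) = 7L(r) − 14 = 7·(7t) − 14 = 7(7t − 2), so 7 | L(r+1).
By induction, 7 | L(k) for all k ≥ 1.

7 | L(k)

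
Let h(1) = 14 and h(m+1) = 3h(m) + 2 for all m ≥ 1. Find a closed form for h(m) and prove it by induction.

Claim: h(m) = 5·3^m − 1.

Base case: h(1) = 14, and 5·3^1 − 1 = 15 − 1 = 14.
Assume h(k) = 5·3^k − 1 for some k ≥ 1.
Then h(k+1) = 3h(k) + 2 = 3·(5·3^k − 1) + 2 = 15·3^k − 3 + 2 = 5·3^{k+1} − 1.
This completes the inductive step, so h(m) = 5·3^m − 1 for all m ≥ 1.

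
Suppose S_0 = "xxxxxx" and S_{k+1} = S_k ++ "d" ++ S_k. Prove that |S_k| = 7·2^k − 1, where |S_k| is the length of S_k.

Base case: |S_0| = 6, and 7·2^0 − 1 = 6.
Assume |S_r| = 7·2^r − 1.
Then |S_{r+1}| = |S_r| + 1 + |S_r| = 2|S_r| + 1 = 2(7·2^r − 1) + 1 = 7·2^{r+1} − 2 + 1 = 7·2^{r+1} − 1.
So the formula holds for r+1, and by induction |S_k| = 7·2^k − 1 for all k ≥ 0.

|S_k| = 7·2^k − 1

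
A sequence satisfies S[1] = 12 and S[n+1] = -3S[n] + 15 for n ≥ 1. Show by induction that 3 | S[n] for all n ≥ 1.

Base case: S[1] = 12 = 3·4, so 3 | S[1].
Assume 3 | S[r], so S[r] = 3t for some integer t.
Then S[r+1] = -3S[r] + 15 = -3·(3t) + 15 = 3(-3t + 5), so 3 | S[r+1].
This completes the inductive step, so 3 | S[n] for all n ≥ 1.

3 | S[n]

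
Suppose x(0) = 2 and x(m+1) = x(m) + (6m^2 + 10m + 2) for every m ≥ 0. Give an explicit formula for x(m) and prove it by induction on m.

Claim: x(m) = 2m^3 + 2m^2 − 2m + 2.

Base case: x(0) = 2, and 2·0^3 + 2·0^2 − 2·0 + 2 = 2.
Assume x(r) = 2r^3 + 2r^2 − 2r + 2.
Then x(r+1) = x(r) + (6r^2 + 10r + 2) = (2r^3 + 2r^2 − 2r + 2) + (6r^2 + 10r + 2) = 2r^3 + 8r^2 + 8r + 4,
and 2·(r+1)^3 + 2·(r+1)^2 − 2·(r+1) + 2 = 2r^3 + 8r^2 + 8r + 4.
By induction, x(m) = 2m^3 + 2m^2 − 2m + 2 for all m ≥ 0.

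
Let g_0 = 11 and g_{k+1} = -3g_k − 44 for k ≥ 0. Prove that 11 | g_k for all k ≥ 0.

Base case: g_0 = 11 = 11·1, so 11 | g_0.
Assume 11 | g_r, so g_r = 11t for some integer t.
Then g_{r+1} = -3g_r − 44 = -3·(11t) − 44 = 11(-3t − 4), so 11 | g_{r+1}.
Hence 11 | g_k for every k ≥ 0, by induction.

11 | g_k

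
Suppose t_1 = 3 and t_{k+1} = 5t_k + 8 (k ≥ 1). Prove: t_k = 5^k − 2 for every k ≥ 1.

Base case: t_1 = 3, and 5^1 − 2 = 5 − 2 = 3.
Assume t_m = 5^m − 2 for some m ≥ 1.
Then t_{m+1} = 5t_m + 8 = 5·(5^m − 2) + 8 = 5^{m+1} − 10 + 8 = 5^{m+1} − 2.
Hence t_k = 5^k − 2 for every k ≥ 1, by induction.

t_k = 5^k − 2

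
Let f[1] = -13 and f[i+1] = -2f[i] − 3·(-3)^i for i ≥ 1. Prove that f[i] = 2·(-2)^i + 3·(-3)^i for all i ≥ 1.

Base case: f[1] = -13, and 2·(-2)^1 + 3·(-3)^1 = -4 − 9 = -13.
Assume f[k] = 2·(-2)^k + 3·(-3)^k for some k ≥ 1.
Then f[k+1] = -2f[k] − 3·(-3)^k = -2·(2·(-2)^k + 3·(-3)^k) − 3·(-3)^k = 2·(-2)^{k+1} − 6·(-3)^k − 3·(-3)^k = 2·(-2)^{k+1} − 9·(-3)^k = 2·(-2)^{k+1} + 3·(-3)^{k+1}.
So the formula holds for k+1, and by induction f[i] = 2·(-2)^i + 3·(-3)^i for all i ≥ 1.

f[i] = 2·(-2)^i + 3·(-3)^i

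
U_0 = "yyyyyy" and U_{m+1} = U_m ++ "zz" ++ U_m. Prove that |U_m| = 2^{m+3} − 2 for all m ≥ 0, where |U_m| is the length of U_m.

Base case: |U_0| = 6, and 2^{0+3} − 2 = 6.
Assume |U_j| = 2^{j+3} − 2.
Then |U_{j+1}| = |U_j| + 2 + |U_j| = 2|U_j| + 2 = 2(2^{j+3} − 2) + 2 = 2^{j+1+3} − 4 + 2 = 2^{j+1+3} − 2.
By induction, |U_m| = 2^{m+3} − 2 for all m ≥ 0.

|U_m| = 2^{m+3} − 2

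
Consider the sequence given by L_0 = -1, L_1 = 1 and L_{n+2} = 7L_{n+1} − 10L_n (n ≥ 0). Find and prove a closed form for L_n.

Claim: L_n = 5^n − 2·2^n.

Base cases: L_0 = -1 and 5^0 − 2·2^0 = -1; L_1 = 1 and 5^1 − 2·2^1 = 1.
Assume L_j = 5^j − 2·2^j for all 0 ≤ j ≤ k, where k ≥ 1.
Then L_{k+1} = 7L_k − 10L_{k−1} = 7·(5^k − 2·2^k) − 10·(5^{k−1} − 2·2^{k−1}) = (7·5 − 10)5^{k−1} − 2·(7·2 − 10)2^{k−1} = 25·5^{k−1} − 8·2^{k−1} = 5^{k+1} − 2·2^{k+1}.
So the formula holds for k+1, and by strong induction L_n = 5^n − 2·2^n for all n ≥ 0.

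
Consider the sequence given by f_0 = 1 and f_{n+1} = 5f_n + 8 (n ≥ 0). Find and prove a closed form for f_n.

Claim: f_n = 3·5^n − 2.

Base case: f_0 = 1, and 3·5^0 − 2 = 3 − 2 = 1.
Assume f_k = 3·5^k − 2 for some k ≥ 0.
Then f_{k+1} = 5f_k + 8 = 5·(3·5^k − 2) + 8 = 15·5^k − 10 + 8 = 3·5^{k+1} − 2.
Hence f_n = 3·5^n − 2 for every n ≥ 0, by induction.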